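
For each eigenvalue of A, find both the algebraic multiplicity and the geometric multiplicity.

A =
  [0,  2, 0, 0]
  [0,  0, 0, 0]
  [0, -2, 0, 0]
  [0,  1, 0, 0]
λ = 0: alg = 4, geom = 3

Step 1 — factor the characteristic polynomial to read off the algebraic multiplicities:
  χ_A(x) = x^4

Step 2 — compute geometric multiplicities via the rank-nullity identity g(λ) = n − rank(A − λI):
  rank(A − (0)·I) = 1, so dim ker(A − (0)·I) = n − 1 = 3

Summary:
  λ = 0: algebraic multiplicity = 4, geometric multiplicity = 3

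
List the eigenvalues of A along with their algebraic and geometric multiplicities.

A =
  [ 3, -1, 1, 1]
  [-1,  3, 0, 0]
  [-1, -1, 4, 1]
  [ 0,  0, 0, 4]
λ = 3: alg = 2, geom = 1; λ = 4: alg = 2, geom = 1

Step 1 — factor the characteristic polynomial to read off the algebraic multiplicities:
  χ_A(x) = (x - 4)^2*(x - 3)^2

Step 2 — compute geometric multiplicities via the rank-nullity identity g(λ) = n − rank(A − λI):
  rank(A − (3)·I) = 3, so dim ker(A − (3)·I) = n − 3 = 1
  rank(A − (4)·I) = 3, so dim ker(A − (4)·I) = n − 3 = 1

Summary:
  λ = 3: algebraic multiplicity = 2, geometric multiplicity = 1
  λ = 4: algebraic multiplicity = 2, geometric multiplicity = 1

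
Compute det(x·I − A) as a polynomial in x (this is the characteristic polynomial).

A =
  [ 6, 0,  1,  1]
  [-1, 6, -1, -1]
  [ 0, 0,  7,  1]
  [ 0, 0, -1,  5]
x^4 - 24*x^3 + 216*x^2 - 864*x + 1296

Expanding det(x·I − A) (e.g. by cofactor expansion or by noting that A is similar to its Jordan form J, which has the same characteristic polynomial as A) gives
  χ_A(x) = x^4 - 24*x^3 + 216*x^2 - 864*x + 1296
which factors as (x - 6)^4. The eigenvalues (with algebraic multiplicities) are λ = 6 with multiplicity 4.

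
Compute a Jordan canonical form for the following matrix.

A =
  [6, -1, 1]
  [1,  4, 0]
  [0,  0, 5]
J_3(5)

The characteristic polynomial is
  det(x·I − A) = x^3 - 15*x^2 + 75*x - 125 = (x - 5)^3

Eigenvalues and multiplicities (the geometric multiplicity of λ is n − rank(A − λI), which equals the number of Jordan blocks for λ):
  λ = 5: algebraic multiplicity = 3, geometric multiplicity = 1

Determining the block sizes for each eigenvalue:
  λ = 5: one block (gm = 1), so the single block has size am = 3 → block sizes [3]

Assembling the blocks gives a Jordan form
J =
  [5, 1, 0]
  [0, 5, 1]
  [0, 0, 5]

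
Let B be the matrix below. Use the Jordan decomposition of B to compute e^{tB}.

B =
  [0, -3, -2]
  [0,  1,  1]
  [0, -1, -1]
e^{tB} =
  [1, -t^2/2 - 3*t, -t^2/2 - 2*t]
  [0, t + 1, t]
  [0, -t, 1 - t]

Strategy: write B = P · J · P⁻¹ where J is a Jordan canonical form, so e^{tB} = P · e^{tJ} · P⁻¹, and e^{tJ} can be computed block-by-block.

B has Jordan form
J =
  [0, 1, 0]
  [0, 0, 1]
  [0, 0, 0]
(up to reordering of blocks).

Per-block formulas:
  For a 3×3 Jordan block J_3(0): exp(t · J_3(0)) = e^(0t)·(I + t·N + (t^2/2)·N^2), where N is the 3×3 nilpotent shift.

After assembling e^{tJ} and conjugating by P, we get:

e^{tB} =
  [1, -t^2/2 - 3*t, -t^2/2 - 2*t]
  [0, t + 1, t]
  [0, -t, 1 - t]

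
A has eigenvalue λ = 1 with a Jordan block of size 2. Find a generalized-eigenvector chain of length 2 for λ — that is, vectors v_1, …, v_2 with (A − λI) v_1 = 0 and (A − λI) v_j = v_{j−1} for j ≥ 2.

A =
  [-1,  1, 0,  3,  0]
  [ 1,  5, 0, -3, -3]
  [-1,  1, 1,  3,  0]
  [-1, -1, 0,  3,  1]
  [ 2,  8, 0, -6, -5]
A Jordan chain for λ = 1 of length 2:
v_1 = (0, 0, 5, 0, 0)ᵀ
v_2 = (5, 1, 0, 3, 0)ᵀ

Let N = A − (1)·I. We want v_2 with N^2 v_2 = 0 but N^1 v_2 ≠ 0; then v_{j-1} := N · v_j for j = 2, …, 2.

Pick v_2 = (5, 1, 0, 3, 0)ᵀ.
Then v_1 = N · v_2 = (0, 0, 5, 0, 0)ᵀ.

Sanity check: (A − (1)·I) v_1 = (0, 0, 0, 0, 0)ᵀ = 0. ✓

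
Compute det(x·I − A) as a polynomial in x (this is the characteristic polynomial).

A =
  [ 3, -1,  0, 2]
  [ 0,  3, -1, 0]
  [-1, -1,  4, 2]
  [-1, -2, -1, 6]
x^4 - 16*x^3 + 96*x^2 - 256*x + 256

Expanding det(x·I − A) (e.g. by cofactor expansion or by noting that A is similar to its Jordan form J, which has the same characteristic polynomial as A) gives
  χ_A(x) = x^4 - 16*x^3 + 96*x^2 - 256*x + 256
which factors as (x - 4)^4. The eigenvalues (with algebraic multiplicities) are λ = 4 with multiplicity 4.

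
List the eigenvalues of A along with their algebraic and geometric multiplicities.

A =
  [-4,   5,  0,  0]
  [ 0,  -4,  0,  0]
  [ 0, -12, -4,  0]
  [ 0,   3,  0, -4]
λ = -4: alg = 4, geom = 3

Step 1 — factor the characteristic polynomial to read off the algebraic multiplicities:
  χ_A(x) = (x + 4)^4

Step 2 — compute geometric multiplicities via the rank-nullity identity g(λ) = n − rank(A − λI):
  rank(A − (-4)·I) = 1, so dim ker(A − (-4)·I) = n − 1 = 3

Summary:
  λ = -4: algebraic multiplicity = 4, geometric multiplicity = 3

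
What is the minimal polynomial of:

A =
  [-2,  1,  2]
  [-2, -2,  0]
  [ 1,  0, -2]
x^3 + 6*x^2 + 12*x + 8

The characteristic polynomial is χ_A(x) = (x + 2)^3, so the eigenvalues are known. The minimal polynomial is
  m_A(x) = Π_λ (x − λ)^{k_λ}
where k_λ is the size of the *largest* Jordan block for λ (equivalently, the smallest k with (A − λI)^k v = 0 for every generalised eigenvector v of λ).

  λ = -2: largest Jordan block has size 3, contributing (x + 2)^3

So m_A(x) = (x + 2)^3 = x^3 + 6*x^2 + 12*x + 8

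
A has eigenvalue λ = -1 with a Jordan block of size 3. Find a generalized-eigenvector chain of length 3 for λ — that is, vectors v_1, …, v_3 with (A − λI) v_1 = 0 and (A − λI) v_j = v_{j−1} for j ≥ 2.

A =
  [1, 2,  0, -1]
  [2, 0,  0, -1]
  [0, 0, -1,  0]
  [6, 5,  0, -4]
A Jordan chain for λ = -1 of length 3:
v_1 = (2, 0, 0, 4)ᵀ
v_2 = (2, 2, 0, 6)ᵀ
v_3 = (1, 0, 0, 0)ᵀ

Let N = A − (-1)·I. We want v_3 with N^3 v_3 = 0 but N^2 v_3 ≠ 0; then v_{j-1} := N · v_j for j = 3, …, 2.

Pick v_3 = (1, 0, 0, 0)ᵀ.
Then v_2 = N · v_3 = (2, 2, 0, 6)ᵀ.
Then v_1 = N · v_2 = (2, 0, 0, 4)ᵀ.

Sanity check: (A − (-1)·I) v_1 = (0, 0, 0, 0)ᵀ = 0. ✓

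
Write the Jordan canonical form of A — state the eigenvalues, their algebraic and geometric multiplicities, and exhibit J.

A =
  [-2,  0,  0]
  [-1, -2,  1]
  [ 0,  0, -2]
J_2(-2) ⊕ J_1(-2)

The characteristic polynomial is
  det(x·I − A) = x^3 + 6*x^2 + 12*x + 8 = (x + 2)^3

Eigenvalues and multiplicities (the geometric multiplicity of λ is n − rank(A − λI), which equals the number of Jordan blocks for λ):
  λ = -2: algebraic multiplicity = 3, geometric multiplicity = 2

Determining the block sizes for each eigenvalue:
  λ = -2: 2 blocks summing to 3 forces exactly one block of size 2 and the rest size 1 → block sizes [2, 1]

Assembling the blocks gives a Jordan form
J =
  [-2,  1,  0]
  [ 0, -2,  0]
  [ 0,  0, -2]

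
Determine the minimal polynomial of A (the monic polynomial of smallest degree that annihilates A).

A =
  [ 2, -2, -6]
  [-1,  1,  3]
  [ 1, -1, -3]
x^2

The characteristic polynomial is χ_A(x) = x^3, so the eigenvalues are known. The minimal polynomial is
  m_A(x) = Π_λ (x − λ)^{k_λ}
where k_λ is the size of the *largest* Jordan block for λ (equivalently, the smallest k with (A − λI)^k v = 0 for every generalised eigenvector v of λ).

  λ = 0: largest Jordan block has size 2, contributing (x − 0)^2

So m_A(x) = x^2 = x^2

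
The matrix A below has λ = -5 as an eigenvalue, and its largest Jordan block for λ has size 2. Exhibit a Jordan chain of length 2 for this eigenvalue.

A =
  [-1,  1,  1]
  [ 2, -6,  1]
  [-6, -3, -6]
A Jordan chain for λ = -5 of length 2:
v_1 = (1, -1, -3)ᵀ
v_2 = (0, 1, 0)ᵀ

Let N = A − (-5)·I. We want v_2 with N^2 v_2 = 0 but N^1 v_2 ≠ 0; then v_{j-1} := N · v_j for j = 2, …, 2.

Pick v_2 = (0, 1, 0)ᵀ.
Then v_1 = N · v_2 = (1, -1, -3)ᵀ.

Sanity check: (A − (-5)·I) v_1 = (0, 0, 0)ᵀ = 0. ✓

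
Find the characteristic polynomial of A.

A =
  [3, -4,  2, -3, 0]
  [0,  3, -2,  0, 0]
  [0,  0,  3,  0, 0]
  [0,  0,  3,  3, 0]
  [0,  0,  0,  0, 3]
x^5 - 15*x^4 + 90*x^3 - 270*x^2 + 405*x - 243

Expanding det(x·I − A) (e.g. by cofactor expansion or by noting that A is similar to its Jordan form J, which has the same characteristic polynomial as A) gives
  χ_A(x) = x^5 - 15*x^4 + 90*x^3 - 270*x^2 + 405*x - 243
which factors as (x - 3)^5. The eigenvalues (with algebraic multiplicities) are λ = 3 with multiplicity 5.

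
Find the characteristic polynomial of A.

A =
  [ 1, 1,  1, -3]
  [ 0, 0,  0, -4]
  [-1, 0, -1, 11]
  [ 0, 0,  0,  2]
x^4 - 2*x^3

Expanding det(x·I − A) (e.g. by cofactor expansion or by noting that A is similar to its Jordan form J, which has the same characteristic polynomial as A) gives
  χ_A(x) = x^4 - 2*x^3
which factors as x^3*(x - 2). The eigenvalues (with algebraic multiplicities) are λ = 0 with multiplicity 3, λ = 2 with multiplicity 1.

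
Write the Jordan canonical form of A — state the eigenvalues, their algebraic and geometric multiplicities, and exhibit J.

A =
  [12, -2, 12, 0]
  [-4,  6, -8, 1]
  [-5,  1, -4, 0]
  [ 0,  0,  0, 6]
J_1(2) ⊕ J_3(6)

The characteristic polynomial is
  det(x·I − A) = x^4 - 20*x^3 + 144*x^2 - 432*x + 432 = (x - 6)^3*(x - 2)

Eigenvalues and multiplicities (the geometric multiplicity of λ is n − rank(A − λI), which equals the number of Jordan blocks for λ):
  λ = 2: algebraic multiplicity = 1, geometric multiplicity = 1
  λ = 6: algebraic multiplicity = 3, geometric multiplicity = 1

Determining the block sizes for each eigenvalue:
  λ = 2: one block (gm = 1), so the single block has size am = 1 → block sizes [1]
  λ = 6: one block (gm = 1), so the single block has size am = 3 → block sizes [3]

Assembling the blocks gives a Jordan form
J =
  [2, 0, 0, 0]
  [0, 6, 1, 0]
  [0, 0, 6, 1]
  [0, 0, 0, 6]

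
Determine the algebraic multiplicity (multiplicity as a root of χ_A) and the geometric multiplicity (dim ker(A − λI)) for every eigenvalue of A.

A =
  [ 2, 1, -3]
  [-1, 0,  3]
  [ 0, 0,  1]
λ = 1: alg = 3, geom = 2

Step 1 — factor the characteristic polynomial to read off the algebraic multiplicities:
  χ_A(x) = (x - 1)^3

Step 2 — compute geometric multiplicities via the rank-nullity identity g(λ) = n − rank(A − λI):
  rank(A − (1)·I) = 1, so dim ker(A − (1)·I) = n − 1 = 2

Summary:
  λ = 1: algebraic multiplicity = 3, geometric multiplicity = 2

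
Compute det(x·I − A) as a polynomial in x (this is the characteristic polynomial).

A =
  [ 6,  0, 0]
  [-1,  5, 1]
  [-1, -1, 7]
x^3 - 18*x^2 + 108*x - 216

Expanding det(x·I − A) (e.g. by cofactor expansion or by noting that A is similar to its Jordan form J, which has the same characteristic polynomial as A) gives
  χ_A(x) = x^3 - 18*x^2 + 108*x - 216
which factors as (x - 6)^3. The eigenvalues (with algebraic multiplicities) are λ = 6 with multiplicity 3.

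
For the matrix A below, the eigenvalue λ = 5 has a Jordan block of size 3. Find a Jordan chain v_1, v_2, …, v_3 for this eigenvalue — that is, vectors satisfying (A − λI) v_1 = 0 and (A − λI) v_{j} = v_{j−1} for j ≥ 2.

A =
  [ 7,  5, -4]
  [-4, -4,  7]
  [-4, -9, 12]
A Jordan chain for λ = 5 of length 3:
v_1 = (1, -2, -2)ᵀ
v_2 = (5, -9, -9)ᵀ
v_3 = (0, 1, 0)ᵀ

Let N = A − (5)·I. We want v_3 with N^3 v_3 = 0 but N^2 v_3 ≠ 0; then v_{j-1} := N · v_j for j = 3, …, 2.

Pick v_3 = (0, 1, 0)ᵀ.
Then v_2 = N · v_3 = (5, -9, -9)ᵀ.
Then v_1 = N · v_2 = (1, -2, -2)ᵀ.

Sanity check: (A − (5)·I) v_1 = (0, 0, 0)ᵀ = 0. ✓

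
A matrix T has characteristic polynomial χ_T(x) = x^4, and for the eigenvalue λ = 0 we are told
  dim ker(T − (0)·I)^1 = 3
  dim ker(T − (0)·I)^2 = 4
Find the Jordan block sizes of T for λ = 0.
Block sizes for λ = 0: [2, 1, 1]

From the dimensions of kernels of powers, the number of Jordan blocks of size at least j is d_j − d_{j−1} where d_j = dim ker(N^j) (with d_0 = 0). Computing the differences gives [3, 1].
The number of blocks of size exactly k is (#blocks of size ≥ k) − (#blocks of size ≥ k + 1), so the partition is: 2 block(s) of size 1, 1 block(s) of size 2.
In nonincreasing order the block sizes are [2, 1, 1].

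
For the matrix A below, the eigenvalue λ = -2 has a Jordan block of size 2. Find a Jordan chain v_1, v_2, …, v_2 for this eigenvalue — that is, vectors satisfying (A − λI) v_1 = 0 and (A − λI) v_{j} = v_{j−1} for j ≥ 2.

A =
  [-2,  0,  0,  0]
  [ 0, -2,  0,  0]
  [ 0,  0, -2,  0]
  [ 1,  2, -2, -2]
A Jordan chain for λ = -2 of length 2:
v_1 = (0, 0, 0, 1)ᵀ
v_2 = (1, 0, 0, 0)ᵀ

Let N = A − (-2)·I. We want v_2 with N^2 v_2 = 0 but N^1 v_2 ≠ 0; then v_{j-1} := N · v_j for j = 2, …, 2.

Pick v_2 = (1, 0, 0, 0)ᵀ.
Then v_1 = N · v_2 = (0, 0, 0, 1)ᵀ.

Sanity check: (A − (-2)·I) v_1 = (0, 0, 0, 0)ᵀ = 0. ✓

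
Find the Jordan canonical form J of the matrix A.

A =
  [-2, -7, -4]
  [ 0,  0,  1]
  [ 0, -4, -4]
J_3(-2)

The characteristic polynomial is
  det(x·I − A) = x^3 + 6*x^2 + 12*x + 8 = (x + 2)^3

Eigenvalues and multiplicities (the geometric multiplicity of λ is n − rank(A − λI), which equals the number of Jordan blocks for λ):
  λ = -2: algebraic multiplicity = 3, geometric multiplicity = 1

Determining the block sizes for each eigenvalue:
  λ = -2: one block (gm = 1), so the single block has size am = 3 → block sizes [3]

Assembling the blocks gives a Jordan form
J =
  [-2,  1,  0]
  [ 0, -2,  1]
  [ 0,  0, -2]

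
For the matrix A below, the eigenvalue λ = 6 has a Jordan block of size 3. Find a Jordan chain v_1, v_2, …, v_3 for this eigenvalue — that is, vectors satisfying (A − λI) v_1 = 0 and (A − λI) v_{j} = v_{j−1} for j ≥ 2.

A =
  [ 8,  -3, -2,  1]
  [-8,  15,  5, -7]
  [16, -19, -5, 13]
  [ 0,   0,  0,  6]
A Jordan chain for λ = 6 of length 3:
v_1 = (-4, -8, 8, 0)ᵀ
v_2 = (2, -8, 16, 0)ᵀ
v_3 = (1, 0, 0, 0)ᵀ

Let N = A − (6)·I. We want v_3 with N^3 v_3 = 0 but N^2 v_3 ≠ 0; then v_{j-1} := N · v_j for j = 3, …, 2.

Pick v_3 = (1, 0, 0, 0)ᵀ.
Then v_2 = N · v_3 = (2, -8, 16, 0)ᵀ.
Then v_1 = N · v_2 = (-4, -8, 8, 0)ᵀ.

Sanity check: (A − (6)·I) v_1 = (0, 0, 0, 0)ᵀ = 0. ✓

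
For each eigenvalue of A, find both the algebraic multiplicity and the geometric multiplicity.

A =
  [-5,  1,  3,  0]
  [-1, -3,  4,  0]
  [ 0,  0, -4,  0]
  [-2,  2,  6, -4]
λ = -4: alg = 4, geom = 2

Step 1 — factor the characteristic polynomial to read off the algebraic multiplicities:
  χ_A(x) = (x + 4)^4

Step 2 — compute geometric multiplicities via the rank-nullity identity g(λ) = n − rank(A − λI):
  rank(A − (-4)·I) = 2, so dim ker(A − (-4)·I) = n − 2 = 2

Summary:
  λ = -4: algebraic multiplicity = 4, geometric multiplicity = 2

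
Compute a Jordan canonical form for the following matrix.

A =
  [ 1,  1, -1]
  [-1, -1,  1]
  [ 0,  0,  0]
J_2(0) ⊕ J_1(0)

The characteristic polynomial is
  det(x·I − A) = x^3

Eigenvalues and multiplicities (the geometric multiplicity of λ is n − rank(A − λI), which equals the number of Jordan blocks for λ):
  λ = 0: algebraic multiplicity = 3, geometric multiplicity = 2

Determining the block sizes for each eigenvalue:
  λ = 0: 2 blocks summing to 3 forces exactly one block of size 2 and the rest size 1 → block sizes [2, 1]

Assembling the blocks gives a Jordan form
J =
  [0, 1, 0]
  [0, 0, 0]
  [0, 0, 0]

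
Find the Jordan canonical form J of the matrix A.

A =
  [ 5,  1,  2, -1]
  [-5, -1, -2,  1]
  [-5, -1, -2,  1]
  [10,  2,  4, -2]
J_2(0) ⊕ J_1(0) ⊕ J_1(0)

The characteristic polynomial is
  det(x·I − A) = x^4

Eigenvalues and multiplicities (the geometric multiplicity of λ is n − rank(A − λI), which equals the number of Jordan blocks for λ):
  λ = 0: algebraic multiplicity = 4, geometric multiplicity = 3

Determining the block sizes for each eigenvalue:
  λ = 0: 3 blocks summing to 4 forces exactly one block of size 2 and the rest size 1 → block sizes [2, 1, 1]

Assembling the blocks gives a Jordan form
J =
  [0, 1, 0, 0]
  [0, 0, 0, 0]
  [0, 0, 0, 0]
  [0, 0, 0, 0]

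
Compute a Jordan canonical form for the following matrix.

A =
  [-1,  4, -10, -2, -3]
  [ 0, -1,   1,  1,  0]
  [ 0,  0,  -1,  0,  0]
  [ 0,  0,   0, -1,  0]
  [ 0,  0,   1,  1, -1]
J_3(-1) ⊕ J_1(-1) ⊕ J_1(-1)

The characteristic polynomial is
  det(x·I − A) = x^5 + 5*x^4 + 10*x^3 + 10*x^2 + 5*x + 1 = (x + 1)^5

Eigenvalues and multiplicities (the geometric multiplicity of λ is n − rank(A − λI), which equals the number of Jordan blocks for λ):
  λ = -1: algebraic multiplicity = 5, geometric multiplicity = 3

Determining the block sizes for each eigenvalue:
  λ = -1: with am = 5 and gm = 3, the partition is not yet determined (e.g. several partitions of 5 into 3 parts exist). Let N = A − (-1)·I. Computing rank(N^1) = 2, rank(N^2) = 1, rank(N^3) = 0; the number of blocks of size ≥ j is rank(N^{j−1}) − rank(N^j), giving [3, 1, 1]. So we have 1 block(s) of size 3, 2 block(s) of size 1 → block sizes [3, 1, 1]

Assembling the blocks gives a Jordan form
J =
  [-1,  1,  0,  0,  0]
  [ 0, -1,  1,  0,  0]
  [ 0,  0, -1,  0,  0]
  [ 0,  0,  0, -1,  0]
  [ 0,  0,  0,  0, -1]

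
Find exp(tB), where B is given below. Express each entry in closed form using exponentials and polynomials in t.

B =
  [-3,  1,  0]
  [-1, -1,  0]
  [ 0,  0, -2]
e^{tB} =
  [-t*exp(-2*t) + exp(-2*t), t*exp(-2*t), 0]
  [-t*exp(-2*t), t*exp(-2*t) + exp(-2*t), 0]
  [0, 0, exp(-2*t)]

Strategy: write B = P · J · P⁻¹ where J is a Jordan canonical form, so e^{tB} = P · e^{tJ} · P⁻¹, and e^{tJ} can be computed block-by-block.

B has Jordan form
J =
  [-2,  1,  0]
  [ 0, -2,  0]
  [ 0,  0, -2]
(up to reordering of blocks).

Per-block formulas:
  For a 1×1 block at λ = -2: exp(t · [-2]) = [e^(-2t)].
  For a 2×2 Jordan block J_2(-2): exp(t · J_2(-2)) = e^(-2t)·(I + t·N), where N is the 2×2 nilpotent shift.

After assembling e^{tJ} and conjugating by P, we get:

e^{tB} =
  [-t*exp(-2*t) + exp(-2*t), t*exp(-2*t), 0]
  [-t*exp(-2*t), t*exp(-2*t) + exp(-2*t), 0]
  [0, 0, exp(-2*t)]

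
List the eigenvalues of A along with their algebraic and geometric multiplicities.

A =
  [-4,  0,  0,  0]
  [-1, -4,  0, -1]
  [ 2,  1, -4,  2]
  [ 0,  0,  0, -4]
λ = -4: alg = 4, geom = 2

Step 1 — factor the characteristic polynomial to read off the algebraic multiplicities:
  χ_A(x) = (x + 4)^4

Step 2 — compute geometric multiplicities via the rank-nullity identity g(λ) = n − rank(A − λI):
  rank(A − (-4)·I) = 2, so dim ker(A − (-4)·I) = n − 2 = 2

Summary:
  λ = -4: algebraic multiplicity = 4, geometric multiplicity = 2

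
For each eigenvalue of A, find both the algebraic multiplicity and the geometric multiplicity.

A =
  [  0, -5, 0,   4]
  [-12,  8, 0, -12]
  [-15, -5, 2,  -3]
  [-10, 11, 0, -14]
λ = -4: alg = 2, geom = 1; λ = 2: alg = 2, geom = 1

Step 1 — factor the characteristic polynomial to read off the algebraic multiplicities:
  χ_A(x) = (x - 2)^2*(x + 4)^2

Step 2 — compute geometric multiplicities via the rank-nullity identity g(λ) = n − rank(A − λI):
  rank(A − (-4)·I) = 3, so dim ker(A − (-4)·I) = n − 3 = 1
  rank(A − (2)·I) = 3, so dim ker(A − (2)·I) = n − 3 = 1

Summary:
  λ = -4: algebraic multiplicity = 2, geometric multiplicity = 1
  λ = 2: algebraic multiplicity = 2, geometric multiplicity = 1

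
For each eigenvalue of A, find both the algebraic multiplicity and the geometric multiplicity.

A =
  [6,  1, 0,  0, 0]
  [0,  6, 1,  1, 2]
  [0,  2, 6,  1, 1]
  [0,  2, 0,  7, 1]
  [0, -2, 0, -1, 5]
λ = 6: alg = 5, geom = 2

Step 1 — factor the characteristic polynomial to read off the algebraic multiplicities:
  χ_A(x) = (x - 6)^5

Step 2 — compute geometric multiplicities via the rank-nullity identity g(λ) = n − rank(A − λI):
  rank(A − (6)·I) = 3, so dim ker(A − (6)·I) = n − 3 = 2

Summary:
  λ = 6: algebraic multiplicity = 5, geometric multiplicity = 2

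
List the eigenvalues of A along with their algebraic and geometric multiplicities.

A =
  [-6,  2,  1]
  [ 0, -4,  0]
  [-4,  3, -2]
λ = -4: alg = 3, geom = 1

Step 1 — factor the characteristic polynomial to read off the algebraic multiplicities:
  χ_A(x) = (x + 4)^3

Step 2 — compute geometric multiplicities via the rank-nullity identity g(λ) = n − rank(A − λI):
  rank(A − (-4)·I) = 2, so dim ker(A − (-4)·I) = n − 2 = 1

Summary:
  λ = -4: algebraic multiplicity = 3, geometric multiplicity = 1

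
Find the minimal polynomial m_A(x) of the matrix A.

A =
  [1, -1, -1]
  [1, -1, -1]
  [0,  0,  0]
x^2

The characteristic polynomial is χ_A(x) = x^3, so the eigenvalues are known. The minimal polynomial is
  m_A(x) = Π_λ (x − λ)^{k_λ}
where k_λ is the size of the *largest* Jordan block for λ (equivalently, the smallest k with (A − λI)^k v = 0 for every generalised eigenvector v of λ).

  λ = 0: largest Jordan block has size 2, contributing (x − 0)^2

So m_A(x) = x^2 = x^2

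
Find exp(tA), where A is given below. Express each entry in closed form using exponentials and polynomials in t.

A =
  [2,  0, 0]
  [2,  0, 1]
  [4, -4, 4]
e^{tA} =
  [exp(2*t), 0, 0]
  [2*t*exp(2*t), -2*t*exp(2*t) + exp(2*t), t*exp(2*t)]
  [4*t*exp(2*t), -4*t*exp(2*t), 2*t*exp(2*t) + exp(2*t)]

Strategy: write A = P · J · P⁻¹ where J is a Jordan canonical form, so e^{tA} = P · e^{tJ} · P⁻¹, and e^{tJ} can be computed block-by-block.

A has Jordan form
J =
  [2, 1, 0]
  [0, 2, 0]
  [0, 0, 2]
(up to reordering of blocks).

Per-block formulas:
  For a 2×2 Jordan block J_2(2): exp(t · J_2(2)) = e^(2t)·(I + t·N), where N is the 2×2 nilpotent shift.
  For a 1×1 block at λ = 2: exp(t · [2]) = [e^(2t)].

After assembling e^{tJ} and conjugating by P, we get:

e^{tA} =
  [exp(2*t), 0, 0]
  [2*t*exp(2*t), -2*t*exp(2*t) + exp(2*t), t*exp(2*t)]
  [4*t*exp(2*t), -4*t*exp(2*t), 2*t*exp(2*t) + exp(2*t)]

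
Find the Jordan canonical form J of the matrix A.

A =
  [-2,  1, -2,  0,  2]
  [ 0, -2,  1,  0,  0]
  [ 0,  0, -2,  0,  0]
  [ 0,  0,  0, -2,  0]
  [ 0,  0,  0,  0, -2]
J_3(-2) ⊕ J_1(-2) ⊕ J_1(-2)

The characteristic polynomial is
  det(x·I − A) = x^5 + 10*x^4 + 40*x^3 + 80*x^2 + 80*x + 32 = (x + 2)^5

Eigenvalues and multiplicities (the geometric multiplicity of λ is n − rank(A − λI), which equals the number of Jordan blocks for λ):
  λ = -2: algebraic multiplicity = 5, geometric multiplicity = 3

Determining the block sizes for each eigenvalue:
  λ = -2: with am = 5 and gm = 3, the partition is not yet determined (e.g. several partitions of 5 into 3 parts exist). Let N = A − (-2)·I. Computing rank(N^1) = 2, rank(N^2) = 1, rank(N^3) = 0; the number of blocks of size ≥ j is rank(N^{j−1}) − rank(N^j), giving [3, 1, 1]. So we have 1 block(s) of size 3, 2 block(s) of size 1 → block sizes [3, 1, 1]

Assembling the blocks gives a Jordan form
J =
  [-2,  1,  0,  0,  0]
  [ 0, -2,  1,  0,  0]
  [ 0,  0, -2,  0,  0]
  [ 0,  0,  0, -2,  0]
  [ 0,  0,  0,  0, -2]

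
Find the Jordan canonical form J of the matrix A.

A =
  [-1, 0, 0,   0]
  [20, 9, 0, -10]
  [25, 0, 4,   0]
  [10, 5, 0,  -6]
J_1(-1) ⊕ J_1(-1) ⊕ J_1(4) ⊕ J_1(4)

The characteristic polynomial is
  det(x·I − A) = x^4 - 6*x^3 + x^2 + 24*x + 16 = (x - 4)^2*(x + 1)^2

Eigenvalues and multiplicities (the geometric multiplicity of λ is n − rank(A − λI), which equals the number of Jordan blocks for λ):
  λ = -1: algebraic multiplicity = 2, geometric multiplicity = 2
  λ = 4: algebraic multiplicity = 2, geometric multiplicity = 2

Determining the block sizes for each eigenvalue:
  λ = -1: gm = am = 2, so every block has size 1 → block sizes [1, 1]
  λ = 4: gm = am = 2, so every block has size 1 → block sizes [1, 1]

Assembling the blocks gives a Jordan form
J =
  [-1,  0, 0, 0]
  [ 0, -1, 0, 0]
  [ 0,  0, 4, 0]
  [ 0,  0, 0, 4]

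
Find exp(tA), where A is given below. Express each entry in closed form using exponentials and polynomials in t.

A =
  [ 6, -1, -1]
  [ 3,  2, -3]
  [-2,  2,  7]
e^{tA} =
  [t*exp(5*t) + exp(5*t), -t*exp(5*t), -t*exp(5*t)]
  [3*t*exp(5*t), -3*t*exp(5*t) + exp(5*t), -3*t*exp(5*t)]
  [-2*t*exp(5*t), 2*t*exp(5*t), 2*t*exp(5*t) + exp(5*t)]

Strategy: write A = P · J · P⁻¹ where J is a Jordan canonical form, so e^{tA} = P · e^{tJ} · P⁻¹, and e^{tJ} can be computed block-by-block.

A has Jordan form
J =
  [5, 1, 0]
  [0, 5, 0]
  [0, 0, 5]
(up to reordering of blocks).

Per-block formulas:
  For a 1×1 block at λ = 5: exp(t · [5]) = [e^(5t)].
  For a 2×2 Jordan block J_2(5): exp(t · J_2(5)) = e^(5t)·(I + t·N), where N is the 2×2 nilpotent shift.

After assembling e^{tJ} and conjugating by P, we get:

e^{tA} =
  [t*exp(5*t) + exp(5*t), -t*exp(5*t), -t*exp(5*t)]
  [3*t*exp(5*t), -3*t*exp(5*t) + exp(5*t), -3*t*exp(5*t)]
  [-2*t*exp(5*t), 2*t*exp(5*t), 2*t*exp(5*t) + exp(5*t)]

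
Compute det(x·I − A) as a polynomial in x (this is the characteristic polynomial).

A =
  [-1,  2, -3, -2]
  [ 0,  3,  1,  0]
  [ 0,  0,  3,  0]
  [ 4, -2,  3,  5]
x^4 - 10*x^3 + 36*x^2 - 54*x + 27

Expanding det(x·I − A) (e.g. by cofactor expansion or by noting that A is similar to its Jordan form J, which has the same characteristic polynomial as A) gives
  χ_A(x) = x^4 - 10*x^3 + 36*x^2 - 54*x + 27
which factors as (x - 3)^3*(x - 1). The eigenvalues (with algebraic multiplicities) are λ = 1 with multiplicity 1, λ = 3 with multiplicity 3.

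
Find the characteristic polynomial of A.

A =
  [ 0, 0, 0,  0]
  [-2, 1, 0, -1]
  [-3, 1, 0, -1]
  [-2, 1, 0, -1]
x^4

Expanding det(x·I − A) (e.g. by cofactor expansion or by noting that A is similar to its Jordan form J, which has the same characteristic polynomial as A) gives
  χ_A(x) = x^4
which factors as x^4. The eigenvalues (with algebraic multiplicities) are λ = 0 with multiplicity 4.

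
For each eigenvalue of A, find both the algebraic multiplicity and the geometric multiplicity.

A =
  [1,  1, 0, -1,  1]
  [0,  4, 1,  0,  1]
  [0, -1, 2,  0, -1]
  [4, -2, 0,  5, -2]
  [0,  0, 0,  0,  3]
λ = 3: alg = 5, geom = 3

Step 1 — factor the characteristic polynomial to read off the algebraic multiplicities:
  χ_A(x) = (x - 3)^5

Step 2 — compute geometric multiplicities via the rank-nullity identity g(λ) = n − rank(A − λI):
  rank(A − (3)·I) = 2, so dim ker(A − (3)·I) = n − 2 = 3

Summary:
  λ = 3: algebraic multiplicity = 5, geometric multiplicity = 3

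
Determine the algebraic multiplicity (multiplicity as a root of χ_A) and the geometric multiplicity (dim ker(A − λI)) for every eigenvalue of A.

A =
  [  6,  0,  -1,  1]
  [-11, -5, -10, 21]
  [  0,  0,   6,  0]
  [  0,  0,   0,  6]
λ = -5: alg = 1, geom = 1; λ = 6: alg = 3, geom = 2

Step 1 — factor the characteristic polynomial to read off the algebraic multiplicities:
  χ_A(x) = (x - 6)^3*(x + 5)

Step 2 — compute geometric multiplicities via the rank-nullity identity g(λ) = n − rank(A − λI):
  rank(A − (-5)·I) = 3, so dim ker(A − (-5)·I) = n − 3 = 1
  rank(A − (6)·I) = 2, so dim ker(A − (6)·I) = n − 2 = 2

Summary:
  λ = -5: algebraic multiplicity = 1, geometric multiplicity = 1
  λ = 6: algebraic multiplicity = 3, geometric multiplicity = 2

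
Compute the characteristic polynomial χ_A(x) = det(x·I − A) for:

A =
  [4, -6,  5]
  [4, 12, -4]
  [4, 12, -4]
x^3 - 12*x^2 + 36*x

Expanding det(x·I − A) (e.g. by cofactor expansion or by noting that A is similar to its Jordan form J, which has the same characteristic polynomial as A) gives
  χ_A(x) = x^3 - 12*x^2 + 36*x
which factors as x*(x - 6)^2. The eigenvalues (with algebraic multiplicities) are λ = 0 with multiplicity 1, λ = 6 with multiplicity 2.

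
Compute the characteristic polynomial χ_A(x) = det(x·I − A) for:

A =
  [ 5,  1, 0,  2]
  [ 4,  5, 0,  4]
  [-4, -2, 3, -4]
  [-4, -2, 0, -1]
x^4 - 12*x^3 + 54*x^2 - 108*x + 81

Expanding det(x·I − A) (e.g. by cofactor expansion or by noting that A is similar to its Jordan form J, which has the same characteristic polynomial as A) gives
  χ_A(x) = x^4 - 12*x^3 + 54*x^2 - 108*x + 81
which factors as (x - 3)^4. The eigenvalues (with algebraic multiplicities) are λ = 3 with multiplicity 4.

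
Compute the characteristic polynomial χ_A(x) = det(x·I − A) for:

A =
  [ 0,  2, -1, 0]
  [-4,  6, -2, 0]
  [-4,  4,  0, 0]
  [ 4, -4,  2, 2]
x^4 - 8*x^3 + 24*x^2 - 32*x + 16

Expanding det(x·I − A) (e.g. by cofactor expansion or by noting that A is similar to its Jordan form J, which has the same characteristic polynomial as A) gives
  χ_A(x) = x^4 - 8*x^3 + 24*x^2 - 32*x + 16
which factors as (x - 2)^4. The eigenvalues (with algebraic multiplicities) are λ = 2 with multiplicity 4.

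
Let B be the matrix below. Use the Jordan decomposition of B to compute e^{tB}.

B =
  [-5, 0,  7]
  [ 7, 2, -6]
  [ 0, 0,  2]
e^{tB} =
  [exp(-5*t), 0, exp(2*t) - exp(-5*t)]
  [exp(2*t) - exp(-5*t), exp(2*t), t*exp(2*t) - exp(2*t) + exp(-5*t)]
  [0, 0, exp(2*t)]

Strategy: write B = P · J · P⁻¹ where J is a Jordan canonical form, so e^{tB} = P · e^{tJ} · P⁻¹, and e^{tJ} can be computed block-by-block.

B has Jordan form
J =
  [-5, 0, 0]
  [ 0, 2, 1]
  [ 0, 0, 2]
(up to reordering of blocks).

Per-block formulas:
  For a 2×2 Jordan block J_2(2): exp(t · J_2(2)) = e^(2t)·(I + t·N), where N is the 2×2 nilpotent shift.
  For a 1×1 block at λ = -5: exp(t · [-5]) = [e^(-5t)].

After assembling e^{tJ} and conjugating by P, we get:

e^{tB} =
  [exp(-5*t), 0, exp(2*t) - exp(-5*t)]
  [exp(2*t) - exp(-5*t), exp(2*t), t*exp(2*t) - exp(2*t) + exp(-5*t)]
  [0, 0, exp(2*t)]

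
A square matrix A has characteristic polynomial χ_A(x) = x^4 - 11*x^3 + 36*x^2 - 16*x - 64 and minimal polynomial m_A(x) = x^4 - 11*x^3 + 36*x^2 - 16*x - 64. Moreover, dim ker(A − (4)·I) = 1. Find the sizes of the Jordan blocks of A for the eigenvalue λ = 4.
Block sizes for λ = 4: [3]

Step 1 — from the characteristic polynomial, algebraic multiplicity of λ = 4 is 3. From dim ker(A − (4)·I) = 1, there are exactly 1 Jordan blocks for λ = 4.
Step 2 — from the minimal polynomial, the factor (x − 4)^3 tells us the largest block for λ = 4 has size 3.
Step 3 — with total size 3, 1 blocks, and largest block 3, the block sizes (in nonincreasing order) are [3].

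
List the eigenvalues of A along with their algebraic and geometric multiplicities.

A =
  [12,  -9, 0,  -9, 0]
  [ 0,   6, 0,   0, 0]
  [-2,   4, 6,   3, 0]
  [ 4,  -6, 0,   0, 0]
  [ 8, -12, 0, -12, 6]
λ = 6: alg = 5, geom = 3

Step 1 — factor the characteristic polynomial to read off the algebraic multiplicities:
  χ_A(x) = (x - 6)^5

Step 2 — compute geometric multiplicities via the rank-nullity identity g(λ) = n − rank(A − λI):
  rank(A − (6)·I) = 2, so dim ker(A − (6)·I) = n − 2 = 3

Summary:
  λ = 6: algebraic multiplicity = 5, geometric multiplicity = 3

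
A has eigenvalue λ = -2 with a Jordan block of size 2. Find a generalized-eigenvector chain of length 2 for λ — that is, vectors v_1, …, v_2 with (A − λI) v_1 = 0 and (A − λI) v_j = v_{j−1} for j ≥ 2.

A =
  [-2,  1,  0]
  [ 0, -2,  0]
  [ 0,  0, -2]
A Jordan chain for λ = -2 of length 2:
v_1 = (1, 0, 0)ᵀ
v_2 = (0, 1, 0)ᵀ

Let N = A − (-2)·I. We want v_2 with N^2 v_2 = 0 but N^1 v_2 ≠ 0; then v_{j-1} := N · v_j for j = 2, …, 2.

Pick v_2 = (0, 1, 0)ᵀ.
Then v_1 = N · v_2 = (1, 0, 0)ᵀ.

Sanity check: (A − (-2)·I) v_1 = (0, 0, 0)ᵀ = 0. ✓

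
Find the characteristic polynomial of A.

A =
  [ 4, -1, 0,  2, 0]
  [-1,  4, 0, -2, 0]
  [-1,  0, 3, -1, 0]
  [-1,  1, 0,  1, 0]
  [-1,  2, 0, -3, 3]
x^5 - 15*x^4 + 90*x^3 - 270*x^2 + 405*x - 243

Expanding det(x·I − A) (e.g. by cofactor expansion or by noting that A is similar to its Jordan form J, which has the same characteristic polynomial as A) gives
  χ_A(x) = x^5 - 15*x^4 + 90*x^3 - 270*x^2 + 405*x - 243
which factors as (x - 3)^5. The eigenvalues (with algebraic multiplicities) are λ = 3 with multiplicity 5.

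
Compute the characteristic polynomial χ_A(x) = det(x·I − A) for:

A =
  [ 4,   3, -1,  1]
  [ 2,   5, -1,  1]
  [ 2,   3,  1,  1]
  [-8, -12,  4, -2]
x^4 - 8*x^3 + 24*x^2 - 32*x + 16

Expanding det(x·I − A) (e.g. by cofactor expansion or by noting that A is similar to its Jordan form J, which has the same characteristic polynomial as A) gives
  χ_A(x) = x^4 - 8*x^3 + 24*x^2 - 32*x + 16
which factors as (x - 2)^4. The eigenvalues (with algebraic multiplicities) are λ = 2 with multiplicity 4.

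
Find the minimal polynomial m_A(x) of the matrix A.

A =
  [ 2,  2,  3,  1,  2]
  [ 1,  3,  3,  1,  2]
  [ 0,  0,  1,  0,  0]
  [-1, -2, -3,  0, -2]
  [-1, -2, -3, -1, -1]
x^2 - 2*x + 1

The characteristic polynomial is χ_A(x) = (x - 1)^5, so the eigenvalues are known. The minimal polynomial is
  m_A(x) = Π_λ (x − λ)^{k_λ}
where k_λ is the size of the *largest* Jordan block for λ (equivalently, the smallest k with (A − λI)^k v = 0 for every generalised eigenvector v of λ).

  λ = 1: largest Jordan block has size 2, contributing (x − 1)^2

So m_A(x) = (x - 1)^2 = x^2 - 2*x + 1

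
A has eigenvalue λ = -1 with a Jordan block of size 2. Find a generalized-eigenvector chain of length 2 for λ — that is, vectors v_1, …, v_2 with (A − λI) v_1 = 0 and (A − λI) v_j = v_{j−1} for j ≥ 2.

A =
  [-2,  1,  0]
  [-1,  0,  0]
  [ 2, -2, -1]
A Jordan chain for λ = -1 of length 2:
v_1 = (-1, -1, 2)ᵀ
v_2 = (1, 0, 0)ᵀ

Let N = A − (-1)·I. We want v_2 with N^2 v_2 = 0 but N^1 v_2 ≠ 0; then v_{j-1} := N · v_j for j = 2, …, 2.

Pick v_2 = (1, 0, 0)ᵀ.
Then v_1 = N · v_2 = (-1, -1, 2)ᵀ.

Sanity check: (A − (-1)·I) v_1 = (0, 0, 0)ᵀ = 0. ✓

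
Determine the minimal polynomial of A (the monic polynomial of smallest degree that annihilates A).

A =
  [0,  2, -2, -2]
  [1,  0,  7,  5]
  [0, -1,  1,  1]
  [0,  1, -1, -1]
x^3

The characteristic polynomial is χ_A(x) = x^4, so the eigenvalues are known. The minimal polynomial is
  m_A(x) = Π_λ (x − λ)^{k_λ}
where k_λ is the size of the *largest* Jordan block for λ (equivalently, the smallest k with (A − λI)^k v = 0 for every generalised eigenvector v of λ).

  λ = 0: largest Jordan block has size 3, contributing (x − 0)^3

So m_A(x) = x^3 = x^3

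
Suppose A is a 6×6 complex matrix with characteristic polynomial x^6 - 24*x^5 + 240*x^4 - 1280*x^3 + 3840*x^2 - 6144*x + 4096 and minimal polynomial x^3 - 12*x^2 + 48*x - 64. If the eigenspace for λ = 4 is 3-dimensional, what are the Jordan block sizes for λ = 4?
Block sizes for λ = 4: [3, 2, 1]

Step 1 — from the characteristic polynomial, algebraic multiplicity of λ = 4 is 6. From dim ker(A − (4)·I) = 3, there are exactly 3 Jordan blocks for λ = 4.
Step 2 — from the minimal polynomial, the factor (x − 4)^3 tells us the largest block for λ = 4 has size 3.
Step 3 — with total size 6, 3 blocks, and largest block 3, the block sizes (in nonincreasing order) are [3, 2, 1].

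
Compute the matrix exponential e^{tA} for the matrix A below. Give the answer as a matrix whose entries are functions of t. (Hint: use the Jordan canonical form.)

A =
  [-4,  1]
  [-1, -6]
e^{tA} =
  [t*exp(-5*t) + exp(-5*t), t*exp(-5*t)]
  [-t*exp(-5*t), -t*exp(-5*t) + exp(-5*t)]

Strategy: write A = P · J · P⁻¹ where J is a Jordan canonical form, so e^{tA} = P · e^{tJ} · P⁻¹, and e^{tJ} can be computed block-by-block.

A has Jordan form
J =
  [-5,  1]
  [ 0, -5]
(up to reordering of blocks).

Per-block formulas:
  For a 2×2 Jordan block J_2(-5): exp(t · J_2(-5)) = e^(-5t)·(I + t·N), where N is the 2×2 nilpotent shift.

After assembling e^{tJ} and conjugating by P, we get:

e^{tA} =
  [t*exp(-5*t) + exp(-5*t), t*exp(-5*t)]
  [-t*exp(-5*t), -t*exp(-5*t) + exp(-5*t)]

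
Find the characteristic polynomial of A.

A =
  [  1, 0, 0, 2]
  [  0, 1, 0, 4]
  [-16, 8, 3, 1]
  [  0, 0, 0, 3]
x^4 - 8*x^3 + 22*x^2 - 24*x + 9

Expanding det(x·I − A) (e.g. by cofactor expansion or by noting that A is similar to its Jordan form J, which has the same characteristic polynomial as A) gives
  χ_A(x) = x^4 - 8*x^3 + 22*x^2 - 24*x + 9
which factors as (x - 3)^2*(x - 1)^2. The eigenvalues (with algebraic multiplicities) are λ = 1 with multiplicity 2, λ = 3 with multiplicity 2.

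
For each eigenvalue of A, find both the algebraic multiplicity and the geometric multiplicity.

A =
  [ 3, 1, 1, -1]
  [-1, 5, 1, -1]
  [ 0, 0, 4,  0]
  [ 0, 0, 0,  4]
λ = 4: alg = 4, geom = 3

Step 1 — factor the characteristic polynomial to read off the algebraic multiplicities:
  χ_A(x) = (x - 4)^4

Step 2 — compute geometric multiplicities via the rank-nullity identity g(λ) = n − rank(A − λI):
  rank(A − (4)·I) = 1, so dim ker(A − (4)·I) = n − 1 = 3

Summary:
  λ = 4: algebraic multiplicity = 4, geometric multiplicity = 3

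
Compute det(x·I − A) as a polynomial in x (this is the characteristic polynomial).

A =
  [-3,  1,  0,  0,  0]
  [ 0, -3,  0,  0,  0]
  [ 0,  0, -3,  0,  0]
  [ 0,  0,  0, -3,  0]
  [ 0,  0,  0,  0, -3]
x^5 + 15*x^4 + 90*x^3 + 270*x^2 + 405*x + 243

Expanding det(x·I − A) (e.g. by cofactor expansion or by noting that A is similar to its Jordan form J, which has the same characteristic polynomial as A) gives
  χ_A(x) = x^5 + 15*x^4 + 90*x^3 + 270*x^2 + 405*x + 243
which factors as (x + 3)^5. The eigenvalues (with algebraic multiplicities) are λ = -3 with multiplicity 5.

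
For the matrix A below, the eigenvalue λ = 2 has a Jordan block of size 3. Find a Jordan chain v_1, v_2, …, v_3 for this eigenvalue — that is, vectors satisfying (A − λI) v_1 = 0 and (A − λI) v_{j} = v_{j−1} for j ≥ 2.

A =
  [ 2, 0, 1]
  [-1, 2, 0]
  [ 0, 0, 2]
A Jordan chain for λ = 2 of length 3:
v_1 = (0, -1, 0)ᵀ
v_2 = (1, 0, 0)ᵀ
v_3 = (0, 0, 1)ᵀ

Let N = A − (2)·I. We want v_3 with N^3 v_3 = 0 but N^2 v_3 ≠ 0; then v_{j-1} := N · v_j for j = 3, …, 2.

Pick v_3 = (0, 0, 1)ᵀ.
Then v_2 = N · v_3 = (1, 0, 0)ᵀ.
Then v_1 = N · v_2 = (0, -1, 0)ᵀ.

Sanity check: (A − (2)·I) v_1 = (0, 0, 0)ᵀ = 0. ✓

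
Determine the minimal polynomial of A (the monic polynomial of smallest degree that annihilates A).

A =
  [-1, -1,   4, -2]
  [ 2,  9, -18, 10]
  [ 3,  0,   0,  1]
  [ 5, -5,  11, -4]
x^4 - 4*x^3 - 2*x^2 + 12*x + 9

The characteristic polynomial is χ_A(x) = (x - 3)^2*(x + 1)^2, so the eigenvalues are known. The minimal polynomial is
  m_A(x) = Π_λ (x − λ)^{k_λ}
where k_λ is the size of the *largest* Jordan block for λ (equivalently, the smallest k with (A − λI)^k v = 0 for every generalised eigenvector v of λ).

  λ = -1: largest Jordan block has size 2, contributing (x + 1)^2
  λ = 3: largest Jordan block has size 2, contributing (x − 3)^2

So m_A(x) = (x - 3)^2*(x + 1)^2 = x^4 - 4*x^3 - 2*x^2 + 12*x + 9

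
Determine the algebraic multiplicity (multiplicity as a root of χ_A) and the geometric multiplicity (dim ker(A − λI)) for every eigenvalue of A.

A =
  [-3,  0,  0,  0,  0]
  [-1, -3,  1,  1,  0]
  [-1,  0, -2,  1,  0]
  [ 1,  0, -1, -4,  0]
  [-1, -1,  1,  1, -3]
λ = -3: alg = 5, geom = 3

Step 1 — factor the characteristic polynomial to read off the algebraic multiplicities:
  χ_A(x) = (x + 3)^5

Step 2 — compute geometric multiplicities via the rank-nullity identity g(λ) = n − rank(A − λI):
  rank(A − (-3)·I) = 2, so dim ker(A − (-3)·I) = n − 2 = 3

Summary:
  λ = -3: algebraic multiplicity = 5, geometric multiplicity = 3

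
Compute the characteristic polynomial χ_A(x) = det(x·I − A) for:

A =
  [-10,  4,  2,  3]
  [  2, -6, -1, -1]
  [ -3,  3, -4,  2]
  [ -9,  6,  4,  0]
x^4 + 20*x^3 + 150*x^2 + 500*x + 625

Expanding det(x·I − A) (e.g. by cofactor expansion or by noting that A is similar to its Jordan form J, which has the same characteristic polynomial as A) gives
  χ_A(x) = x^4 + 20*x^3 + 150*x^2 + 500*x + 625
which factors as (x + 5)^4. The eigenvalues (with algebraic multiplicities) are λ = -5 with multiplicity 4.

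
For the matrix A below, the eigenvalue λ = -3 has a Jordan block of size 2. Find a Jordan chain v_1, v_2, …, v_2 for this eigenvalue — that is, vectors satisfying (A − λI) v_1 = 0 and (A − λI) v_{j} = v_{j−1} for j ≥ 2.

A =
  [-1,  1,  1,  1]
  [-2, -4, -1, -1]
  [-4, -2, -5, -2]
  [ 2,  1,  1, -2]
A Jordan chain for λ = -3 of length 2:
v_1 = (2, -2, -4, 2)ᵀ
v_2 = (1, 0, 0, 0)ᵀ

Let N = A − (-3)·I. We want v_2 with N^2 v_2 = 0 but N^1 v_2 ≠ 0; then v_{j-1} := N · v_j for j = 2, …, 2.

Pick v_2 = (1, 0, 0, 0)ᵀ.
Then v_1 = N · v_2 = (2, -2, -4, 2)ᵀ.

Sanity check: (A − (-3)·I) v_1 = (0, 0, 0, 0)ᵀ = 0. ✓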